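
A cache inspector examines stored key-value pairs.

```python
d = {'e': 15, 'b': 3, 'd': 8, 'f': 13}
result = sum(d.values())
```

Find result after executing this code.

Step 1: d.values() = [15, 3, 8, 13].
Step 2: sum = 39.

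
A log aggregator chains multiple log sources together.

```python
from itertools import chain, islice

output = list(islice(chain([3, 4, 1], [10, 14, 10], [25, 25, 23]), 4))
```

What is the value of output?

Step 1: chain([3, 4, 1], [10, 14, 10], [25, 25, 23]) = [3, 4, 1, 10, 14, 10, 25, 25, 23].
Step 2: islice takes first 4 elements: [3, 4, 1, 10].
Therefore output = [3, 4, 1, 10].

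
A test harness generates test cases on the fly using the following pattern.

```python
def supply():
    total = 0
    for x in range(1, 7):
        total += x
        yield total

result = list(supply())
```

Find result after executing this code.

Step 1: Generator accumulates running sum:
  x=1: total = 1, yield 1
  x=2: total = 3, yield 3
  x=3: total = 6, yield 6
  x=4: total = 10, yield 10
  x=5: total = 15, yield 15
  x=6: total = 21, yield 21
Therefore result = [1, 3, 6, 10, 15, 21].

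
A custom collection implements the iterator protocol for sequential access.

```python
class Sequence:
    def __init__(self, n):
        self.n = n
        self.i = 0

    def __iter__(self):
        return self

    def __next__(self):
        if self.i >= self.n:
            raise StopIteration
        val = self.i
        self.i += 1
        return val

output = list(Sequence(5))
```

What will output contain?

Step 1: Sequence(5) creates an iterator counting 0 to 4.
Step 2: list() consumes all values: [0, 1, 2, 3, 4].
Therefore output = [0, 1, 2, 3, 4].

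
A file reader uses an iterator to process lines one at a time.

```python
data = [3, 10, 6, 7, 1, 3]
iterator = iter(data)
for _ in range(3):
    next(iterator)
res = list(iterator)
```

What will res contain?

Step 1: Create iterator over [3, 10, 6, 7, 1, 3].
Step 2: Advance 3 positions (consuming [3, 10, 6]).
Step 3: list() collects remaining elements: [7, 1, 3].
Therefore res = [7, 1, 3].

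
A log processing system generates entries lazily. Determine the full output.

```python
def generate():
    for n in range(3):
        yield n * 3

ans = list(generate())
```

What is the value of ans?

Step 1: For each n in range(3), yield n * 3:
  n=0: yield 0 * 3 = 0
  n=1: yield 1 * 3 = 3
  n=2: yield 2 * 3 = 6
Therefore ans = [0, 3, 6].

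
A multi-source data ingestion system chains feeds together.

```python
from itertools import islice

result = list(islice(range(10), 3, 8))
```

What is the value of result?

Step 1: islice(range(10), 3, 8) takes elements at indices [3, 8).
Step 2: Elements: [3, 4, 5, 6, 7].
Therefore result = [3, 4, 5, 6, 7].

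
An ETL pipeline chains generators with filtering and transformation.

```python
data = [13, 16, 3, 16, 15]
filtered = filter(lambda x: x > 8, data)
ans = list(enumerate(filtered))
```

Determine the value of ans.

Step 1: Filter [13, 16, 3, 16, 15] for > 8: [13, 16, 16, 15].
Step 2: enumerate re-indexes from 0: [(0, 13), (1, 16), (2, 16), (3, 15)].
Therefore ans = [(0, 13), (1, 16), (2, 16), (3, 15)].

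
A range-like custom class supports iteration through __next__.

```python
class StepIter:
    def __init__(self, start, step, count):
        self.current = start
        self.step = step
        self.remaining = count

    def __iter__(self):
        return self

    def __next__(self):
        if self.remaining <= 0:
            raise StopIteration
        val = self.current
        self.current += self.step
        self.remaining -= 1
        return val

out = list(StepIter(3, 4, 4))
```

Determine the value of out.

Step 1: StepIter starts at 3, increments by 4, for 4 steps:
  Yield 3, then current += 4
  Yield 7, then current += 4
  Yield 11, then current += 4
  Yield 15, then current += 4
Therefore out = [3, 7, 11, 15].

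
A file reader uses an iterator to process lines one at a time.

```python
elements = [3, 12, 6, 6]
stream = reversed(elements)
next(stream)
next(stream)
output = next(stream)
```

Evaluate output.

Step 1: reversed([3, 12, 6, 6]) gives iterator: [6, 6, 12, 3].
Step 2: First next() = 6, second next() = 6.
Step 3: Third next() = 12.
Therefore output = 12.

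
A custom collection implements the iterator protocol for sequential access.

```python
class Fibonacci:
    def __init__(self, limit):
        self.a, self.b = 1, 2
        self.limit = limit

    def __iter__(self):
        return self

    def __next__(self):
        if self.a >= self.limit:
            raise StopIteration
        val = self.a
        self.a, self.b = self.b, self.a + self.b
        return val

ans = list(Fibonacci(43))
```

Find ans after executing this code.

Step 1: Fibonacci-like sequence (a=1, b=2) until >= 43:
  Yield 1, then a,b = 2,3
  Yield 2, then a,b = 3,5
  Yield 3, then a,b = 5,8
  Yield 5, then a,b = 8,13
  Yield 8, then a,b = 13,21
  Yield 13, then a,b = 21,34
  Yield 21, then a,b = 34,55
  Yield 34, then a,b = 55,89
Step 2: 55 >= 43, stop.
Therefore ans = [1, 2, 3, 5, 8, 13, 21, 34].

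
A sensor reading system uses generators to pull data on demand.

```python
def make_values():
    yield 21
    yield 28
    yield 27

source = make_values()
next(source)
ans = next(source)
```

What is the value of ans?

Step 1: make_values() creates a generator.
Step 2: next(source) yields 21 (consumed and discarded).
Step 3: next(source) yields 28, assigned to ans.
Therefore ans = 28.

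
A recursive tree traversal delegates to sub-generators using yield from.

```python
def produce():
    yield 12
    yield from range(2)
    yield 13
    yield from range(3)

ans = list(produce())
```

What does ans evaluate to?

Step 1: Trace yields in order:
  yield 12
  yield 0
  yield 1
  yield 13
  yield 0
  yield 1
  yield 2
Therefore ans = [12, 0, 1, 13, 0, 1, 2].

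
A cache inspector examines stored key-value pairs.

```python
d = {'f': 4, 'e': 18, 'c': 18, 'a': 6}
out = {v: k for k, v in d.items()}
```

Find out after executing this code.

Step 1: Invert dict (swap keys and values):
  'f': 4 -> 4: 'f'
  'e': 18 -> 18: 'e'
  'c': 18 -> 18: 'c'
  'a': 6 -> 6: 'a'
Therefore out = {4: 'f', 18: 'c', 6: 'a'}.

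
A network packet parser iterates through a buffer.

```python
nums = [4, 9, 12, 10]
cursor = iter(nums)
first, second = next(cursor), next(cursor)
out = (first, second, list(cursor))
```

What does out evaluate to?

Step 1: Create iterator over [4, 9, 12, 10].
Step 2: first = 4, second = 9.
Step 3: Remaining elements: [12, 10].
Therefore out = (4, 9, [12, 10]).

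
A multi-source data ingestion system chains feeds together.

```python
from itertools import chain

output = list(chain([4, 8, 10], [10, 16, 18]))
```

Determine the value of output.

Step 1: chain() concatenates iterables: [4, 8, 10] + [10, 16, 18].
Therefore output = [4, 8, 10, 10, 16, 18].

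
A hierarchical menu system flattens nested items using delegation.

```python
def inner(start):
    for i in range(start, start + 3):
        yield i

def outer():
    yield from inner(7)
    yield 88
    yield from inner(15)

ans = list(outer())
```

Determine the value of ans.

Step 1: outer() delegates to inner(7):
  yield 7
  yield 8
  yield 9
Step 2: yield 88
Step 3: Delegates to inner(15):
  yield 15
  yield 16
  yield 17
Therefore ans = [7, 8, 9, 88, 15, 16, 17].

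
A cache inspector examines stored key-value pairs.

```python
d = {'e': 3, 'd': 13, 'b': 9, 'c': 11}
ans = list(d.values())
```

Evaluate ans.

Step 1: d.values() returns the dictionary values in insertion order.
Therefore ans = [3, 13, 9, 11].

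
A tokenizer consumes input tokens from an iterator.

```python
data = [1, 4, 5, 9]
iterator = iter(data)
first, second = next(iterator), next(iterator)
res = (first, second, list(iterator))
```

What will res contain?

Step 1: Create iterator over [1, 4, 5, 9].
Step 2: first = 1, second = 4.
Step 3: Remaining elements: [5, 9].
Therefore res = (1, 4, [5, 9]).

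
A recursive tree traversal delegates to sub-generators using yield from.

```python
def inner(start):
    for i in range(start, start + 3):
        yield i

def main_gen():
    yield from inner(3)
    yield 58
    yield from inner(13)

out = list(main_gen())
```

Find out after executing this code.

Step 1: main_gen() delegates to inner(3):
  yield 3
  yield 4
  yield 5
Step 2: yield 58
Step 3: Delegates to inner(13):
  yield 13
  yield 14
  yield 15
Therefore out = [3, 4, 5, 58, 13, 14, 15].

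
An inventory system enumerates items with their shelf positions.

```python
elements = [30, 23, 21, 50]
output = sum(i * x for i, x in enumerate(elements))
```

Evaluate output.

Step 1: Compute i * x for each (i, x) in enumerate([30, 23, 21, 50]):
  i=0, x=30: 0*30 = 0
  i=1, x=23: 1*23 = 23
  i=2, x=21: 2*21 = 42
  i=3, x=50: 3*50 = 150
Step 2: sum = 0 + 23 + 42 + 150 = 215.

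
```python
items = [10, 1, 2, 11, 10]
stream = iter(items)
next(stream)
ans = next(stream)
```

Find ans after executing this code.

Step 1: Create iterator over [10, 1, 2, 11, 10].
Step 2: next() consumes 10.
Step 3: next() returns 1.
Therefore ans = 1.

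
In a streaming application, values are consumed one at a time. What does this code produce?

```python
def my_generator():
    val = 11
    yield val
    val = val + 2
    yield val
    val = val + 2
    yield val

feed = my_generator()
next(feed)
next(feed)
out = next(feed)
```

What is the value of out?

Step 1: Trace through generator execution:
  Yield 1: val starts at 11, yield 11
  Yield 2: val = 11 + 2 = 13, yield 13
  Yield 3: val = 13 + 2 = 15, yield 15
Step 2: First next() gets 11, second next() gets the second value, third next() yields 15.
Therefore out = 15.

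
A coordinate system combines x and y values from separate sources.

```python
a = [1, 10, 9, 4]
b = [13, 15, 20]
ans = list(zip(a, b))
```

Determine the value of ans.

Step 1: zip stops at shortest (len(a)=4, len(b)=3):
  Index 0: (1, 13)
  Index 1: (10, 15)
  Index 2: (9, 20)
Step 2: Last element of a (4) has no pair, dropped.
Therefore ans = [(1, 13), (10, 15), (9, 20)].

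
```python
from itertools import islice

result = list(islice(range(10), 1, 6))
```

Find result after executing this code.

Step 1: islice(range(10), 1, 6) takes elements at indices [1, 6).
Step 2: Elements: [1, 2, 3, 4, 5].
Therefore result = [1, 2, 3, 4, 5].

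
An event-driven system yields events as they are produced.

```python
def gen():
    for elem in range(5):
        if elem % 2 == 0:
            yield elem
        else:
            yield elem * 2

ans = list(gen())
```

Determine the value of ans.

Step 1: For each elem in range(5), yield elem if even, else elem*2:
  elem=0 (even): yield 0
  elem=1 (odd): yield 1*2 = 2
  elem=2 (even): yield 2
  elem=3 (odd): yield 3*2 = 6
  elem=4 (even): yield 4
Therefore ans = [0, 2, 2, 6, 4].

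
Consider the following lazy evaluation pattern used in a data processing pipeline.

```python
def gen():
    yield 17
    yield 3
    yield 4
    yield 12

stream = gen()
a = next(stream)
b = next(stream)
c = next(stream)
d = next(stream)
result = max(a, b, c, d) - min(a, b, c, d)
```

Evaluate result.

Step 1: Create generator and consume all values:
  a = next(stream) = 17
  b = next(stream) = 3
  c = next(stream) = 4
  d = next(stream) = 12
Step 2: max = 17, min = 3, result = 17 - 3 = 14.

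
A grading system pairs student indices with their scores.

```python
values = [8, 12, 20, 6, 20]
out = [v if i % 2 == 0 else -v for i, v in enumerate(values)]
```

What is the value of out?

Step 1: For each (i, v), keep v if i is even, negate if odd:
  i=0 (even): keep 8
  i=1 (odd): negate to -12
  i=2 (even): keep 20
  i=3 (odd): negate to -6
  i=4 (even): keep 20
Therefore out = [8, -12, 20, -6, 20].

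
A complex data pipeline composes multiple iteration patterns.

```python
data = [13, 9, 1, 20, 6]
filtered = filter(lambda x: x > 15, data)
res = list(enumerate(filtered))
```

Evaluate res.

Step 1: Filter [13, 9, 1, 20, 6] for > 15: [20].
Step 2: enumerate re-indexes from 0: [(0, 20)].
Therefore res = [(0, 20)].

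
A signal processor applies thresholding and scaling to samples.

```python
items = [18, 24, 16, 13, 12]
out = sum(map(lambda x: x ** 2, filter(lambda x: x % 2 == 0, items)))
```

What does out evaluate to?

Step 1: Filter even numbers from [18, 24, 16, 13, 12]: [18, 24, 16, 12]
Step 2: Square each: [324, 576, 256, 144]
Step 3: Sum = 1300.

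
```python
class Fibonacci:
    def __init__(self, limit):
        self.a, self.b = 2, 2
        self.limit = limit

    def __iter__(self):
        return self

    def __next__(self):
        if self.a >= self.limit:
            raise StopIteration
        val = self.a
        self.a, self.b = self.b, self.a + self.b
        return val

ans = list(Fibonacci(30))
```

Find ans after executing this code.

Step 1: Fibonacci-like sequence (a=2, b=2) until >= 30:
  Yield 2, then a,b = 2,4
  Yield 2, then a,b = 4,6
  Yield 4, then a,b = 6,10
  Yield 6, then a,b = 10,16
  Yield 10, then a,b = 16,26
  Yield 16, then a,b = 26,42
  Yield 26, then a,b = 42,68
Step 2: 42 >= 30, stop.
Therefore ans = [2, 2, 4, 6, 10, 16, 26].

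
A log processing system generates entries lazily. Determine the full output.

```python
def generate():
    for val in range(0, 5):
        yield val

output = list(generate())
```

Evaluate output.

Step 1: The generator yields each value from range(0, 5).
Step 2: list() consumes all yields: [0, 1, 2, 3, 4].
Therefore output = [0, 1, 2, 3, 4].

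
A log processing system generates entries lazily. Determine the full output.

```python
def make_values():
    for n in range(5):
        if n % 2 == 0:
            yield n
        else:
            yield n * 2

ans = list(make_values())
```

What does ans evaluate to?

Step 1: For each n in range(5), yield n if even, else n*2:
  n=0 (even): yield 0
  n=1 (odd): yield 1*2 = 2
  n=2 (even): yield 2
  n=3 (odd): yield 3*2 = 6
  n=4 (even): yield 4
Therefore ans = [0, 2, 2, 6, 4].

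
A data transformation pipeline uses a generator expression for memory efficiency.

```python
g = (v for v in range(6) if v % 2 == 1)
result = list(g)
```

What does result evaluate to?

Step 1: Filter range(6) keeping only odd values:
  v=0: even, excluded
  v=1: odd, included
  v=2: even, excluded
  v=3: odd, included
  v=4: even, excluded
  v=5: odd, included
Therefore result = [1, 3, 5].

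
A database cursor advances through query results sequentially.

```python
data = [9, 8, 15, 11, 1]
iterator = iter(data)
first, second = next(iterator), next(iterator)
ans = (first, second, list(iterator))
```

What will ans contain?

Step 1: Create iterator over [9, 8, 15, 11, 1].
Step 2: first = 9, second = 8.
Step 3: Remaining elements: [15, 11, 1].
Therefore ans = (9, 8, [15, 11, 1]).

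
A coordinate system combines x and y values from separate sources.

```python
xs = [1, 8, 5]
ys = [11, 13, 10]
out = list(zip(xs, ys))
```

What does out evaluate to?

Step 1: zip pairs elements at same index:
  Index 0: (1, 11)
  Index 1: (8, 13)
  Index 2: (5, 10)
Therefore out = [(1, 11), (8, 13), (5, 10)].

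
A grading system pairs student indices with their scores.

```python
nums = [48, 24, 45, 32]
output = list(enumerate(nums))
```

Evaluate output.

Step 1: enumerate pairs each element with its index:
  (0, 48)
  (1, 24)
  (2, 45)
  (3, 32)
Therefore output = [(0, 48), (1, 24), (2, 45), (3, 32)].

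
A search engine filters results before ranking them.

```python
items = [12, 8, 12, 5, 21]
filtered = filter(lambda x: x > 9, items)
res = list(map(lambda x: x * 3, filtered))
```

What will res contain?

Step 1: Filter items for elements > 9:
  12: kept
  8: removed
  12: kept
  5: removed
  21: kept
Step 2: Map x * 3 on filtered [12, 12, 21]:
  12 -> 36
  12 -> 36
  21 -> 63
Therefore res = [36, 36, 63].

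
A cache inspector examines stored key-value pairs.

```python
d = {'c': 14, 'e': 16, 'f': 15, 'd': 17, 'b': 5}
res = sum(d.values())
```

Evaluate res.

Step 1: d.values() = [14, 16, 15, 17, 5].
Step 2: sum = 67.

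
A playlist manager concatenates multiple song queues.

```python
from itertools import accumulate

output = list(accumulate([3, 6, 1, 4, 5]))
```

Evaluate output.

Step 1: accumulate computes running sums:
  + 3 = 3
  + 6 = 9
  + 1 = 10
  + 4 = 14
  + 5 = 19
Therefore output = [3, 9, 10, 14, 19].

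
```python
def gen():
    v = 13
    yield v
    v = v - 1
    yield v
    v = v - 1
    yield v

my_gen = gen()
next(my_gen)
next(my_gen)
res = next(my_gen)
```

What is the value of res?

Step 1: Trace through generator execution:
  Yield 1: v starts at 13, yield 13
  Yield 2: v = 13 - 1 = 12, yield 12
  Yield 3: v = 12 - 1 = 11, yield 11
Step 2: First next() gets 13, second next() gets the second value, third next() yields 11.
Therefore res = 11.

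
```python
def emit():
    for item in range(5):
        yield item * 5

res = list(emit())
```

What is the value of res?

Step 1: For each item in range(5), yield item * 5:
  item=0: yield 0 * 5 = 0
  item=1: yield 1 * 5 = 5
  item=2: yield 2 * 5 = 10
  item=3: yield 3 * 5 = 15
  item=4: yield 4 * 5 = 20
Therefore res = [0, 5, 10, 15, 20].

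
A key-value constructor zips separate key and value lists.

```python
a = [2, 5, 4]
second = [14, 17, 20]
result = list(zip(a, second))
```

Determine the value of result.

Step 1: zip pairs elements at same index:
  Index 0: (2, 14)
  Index 1: (5, 17)
  Index 2: (4, 20)
Therefore result = [(2, 14), (5, 17), (4, 20)].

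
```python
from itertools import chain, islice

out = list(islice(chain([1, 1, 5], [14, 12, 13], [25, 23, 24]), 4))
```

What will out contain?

Step 1: chain([1, 1, 5], [14, 12, 13], [25, 23, 24]) = [1, 1, 5, 14, 12, 13, 25, 23, 24].
Step 2: islice takes first 4 elements: [1, 1, 5, 14].
Therefore out = [1, 1, 5, 14].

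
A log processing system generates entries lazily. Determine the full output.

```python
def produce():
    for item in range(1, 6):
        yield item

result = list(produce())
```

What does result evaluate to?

Step 1: The generator yields each value from range(1, 6).
Step 2: list() consumes all yields: [1, 2, 3, 4, 5].
Therefore result = [1, 2, 3, 4, 5].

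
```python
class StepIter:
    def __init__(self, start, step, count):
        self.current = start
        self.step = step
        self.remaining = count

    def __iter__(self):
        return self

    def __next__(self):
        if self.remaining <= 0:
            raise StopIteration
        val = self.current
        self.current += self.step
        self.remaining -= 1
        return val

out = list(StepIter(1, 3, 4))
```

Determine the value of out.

Step 1: StepIter starts at 1, increments by 3, for 4 steps:
  Yield 1, then current += 3
  Yield 4, then current += 3
  Yield 7, then current += 3
  Yield 10, then current += 3
Therefore out = [1, 4, 7, 10].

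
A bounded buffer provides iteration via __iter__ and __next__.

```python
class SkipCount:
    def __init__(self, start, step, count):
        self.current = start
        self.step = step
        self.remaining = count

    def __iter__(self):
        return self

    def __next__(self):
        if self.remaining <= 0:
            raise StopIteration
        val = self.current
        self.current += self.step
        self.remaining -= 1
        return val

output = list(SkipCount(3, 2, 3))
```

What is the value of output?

Step 1: SkipCount starts at 3, increments by 2, for 3 steps:
  Yield 3, then current += 2
  Yield 5, then current += 2
  Yield 7, then current += 2
Therefore output = [3, 5, 7].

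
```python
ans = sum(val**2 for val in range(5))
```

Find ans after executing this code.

Step 1: Compute val**2 for each val in range(5):
  val=0: 0**2 = 0
  val=1: 1**2 = 1
  val=2: 2**2 = 4
  val=3: 3**2 = 9
  val=4: 4**2 = 16
Step 2: sum = 0 + 1 + 4 + 9 + 16 = 30.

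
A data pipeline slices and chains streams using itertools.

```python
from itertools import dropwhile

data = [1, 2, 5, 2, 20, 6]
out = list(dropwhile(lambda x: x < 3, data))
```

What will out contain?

Step 1: dropwhile drops elements while < 3:
  1 < 3: dropped
  2 < 3: dropped
  5: kept (dropping stopped)
Step 2: Remaining elements kept regardless of condition.
Therefore out = [5, 2, 20, 6].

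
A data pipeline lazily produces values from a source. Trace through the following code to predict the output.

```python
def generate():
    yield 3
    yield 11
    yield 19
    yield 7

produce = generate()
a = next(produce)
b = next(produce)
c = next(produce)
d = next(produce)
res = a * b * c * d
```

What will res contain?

Step 1: Create generator and consume all values:
  a = next(produce) = 3
  b = next(produce) = 11
  c = next(produce) = 19
  d = next(produce) = 7
Step 2: res = 3 * 11 * 19 * 7 = 4389.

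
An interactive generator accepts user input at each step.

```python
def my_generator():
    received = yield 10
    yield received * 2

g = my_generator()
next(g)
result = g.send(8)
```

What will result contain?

Step 1: next(g) advances to first yield, producing 10.
Step 2: send(8) resumes, received = 8.
Step 3: yield received * 2 = 8 * 2 = 16.
Therefore result = 16.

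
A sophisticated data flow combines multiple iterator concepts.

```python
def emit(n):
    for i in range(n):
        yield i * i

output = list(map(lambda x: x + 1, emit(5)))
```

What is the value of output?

Step 1: emit(5) yields squares: [0, 1, 4, 9, 16].
Step 2: map adds 1 to each: [1, 2, 5, 10, 17].
Therefore output = [1, 2, 5, 10, 17].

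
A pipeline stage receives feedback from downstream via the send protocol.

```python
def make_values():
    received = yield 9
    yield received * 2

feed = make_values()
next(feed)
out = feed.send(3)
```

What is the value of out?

Step 1: next(feed) advances to first yield, producing 9.
Step 2: send(3) resumes, received = 3.
Step 3: yield received * 2 = 3 * 2 = 6.
Therefore out = 6.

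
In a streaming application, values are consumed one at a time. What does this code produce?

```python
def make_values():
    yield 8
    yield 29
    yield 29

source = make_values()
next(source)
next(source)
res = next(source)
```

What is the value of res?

Step 1: make_values() creates a generator.
Step 2: next(source) yields 8 (consumed and discarded).
Step 3: next(source) yields 29 (consumed and discarded).
Step 4: next(source) yields 29, assigned to res.
Therefore res = 29.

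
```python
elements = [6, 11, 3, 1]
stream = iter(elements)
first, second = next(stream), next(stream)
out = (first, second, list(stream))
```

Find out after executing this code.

Step 1: Create iterator over [6, 11, 3, 1].
Step 2: first = 6, second = 11.
Step 3: Remaining elements: [3, 1].
Therefore out = (6, 11, [3, 1]).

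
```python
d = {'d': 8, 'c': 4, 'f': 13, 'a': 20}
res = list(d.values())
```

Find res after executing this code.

Step 1: d.values() returns the dictionary values in insertion order.
Therefore res = [8, 4, 13, 20].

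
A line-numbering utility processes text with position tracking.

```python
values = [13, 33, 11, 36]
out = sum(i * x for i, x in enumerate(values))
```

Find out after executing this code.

Step 1: Compute i * x for each (i, x) in enumerate([13, 33, 11, 36]):
  i=0, x=13: 0*13 = 0
  i=1, x=33: 1*33 = 33
  i=2, x=11: 2*11 = 22
  i=3, x=36: 3*36 = 108
Step 2: sum = 0 + 33 + 22 + 108 = 163.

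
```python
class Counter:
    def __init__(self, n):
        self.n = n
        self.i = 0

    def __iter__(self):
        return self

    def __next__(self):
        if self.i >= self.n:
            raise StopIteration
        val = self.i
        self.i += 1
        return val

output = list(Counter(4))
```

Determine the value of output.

Step 1: Counter(4) creates an iterator counting 0 to 3.
Step 2: list() consumes all values: [0, 1, 2, 3].
Therefore output = [0, 1, 2, 3].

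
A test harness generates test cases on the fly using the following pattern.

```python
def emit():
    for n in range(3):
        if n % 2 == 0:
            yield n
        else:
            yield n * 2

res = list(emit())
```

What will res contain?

Step 1: For each n in range(3), yield n if even, else n*2:
  n=0 (even): yield 0
  n=1 (odd): yield 1*2 = 2
  n=2 (even): yield 2
Therefore res = [0, 2, 2].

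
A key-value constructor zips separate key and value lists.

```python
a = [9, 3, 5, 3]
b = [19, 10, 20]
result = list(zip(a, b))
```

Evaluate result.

Step 1: zip stops at shortest (len(a)=4, len(b)=3):
  Index 0: (9, 19)
  Index 1: (3, 10)
  Index 2: (5, 20)
Step 2: Last element of a (3) has no pair, dropped.
Therefore result = [(9, 19), (3, 10), (5, 20)].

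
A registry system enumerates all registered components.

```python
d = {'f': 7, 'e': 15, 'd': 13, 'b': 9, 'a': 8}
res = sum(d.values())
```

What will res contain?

Step 1: d.values() = [7, 15, 13, 9, 8].
Step 2: sum = 52.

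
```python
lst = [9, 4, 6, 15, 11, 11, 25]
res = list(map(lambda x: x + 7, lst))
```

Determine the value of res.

Step 1: Apply lambda x: x + 7 to each element:
  9 -> 16
  4 -> 11
  6 -> 13
  15 -> 22
  11 -> 18
  11 -> 18
  25 -> 32
Therefore res = [16, 11, 13, 22, 18, 18, 32].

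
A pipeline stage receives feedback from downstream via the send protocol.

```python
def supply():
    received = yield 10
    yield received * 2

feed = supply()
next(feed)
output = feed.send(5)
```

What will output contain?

Step 1: next(feed) advances to first yield, producing 10.
Step 2: send(5) resumes, received = 5.
Step 3: yield received * 2 = 5 * 2 = 10.
Therefore output = 10.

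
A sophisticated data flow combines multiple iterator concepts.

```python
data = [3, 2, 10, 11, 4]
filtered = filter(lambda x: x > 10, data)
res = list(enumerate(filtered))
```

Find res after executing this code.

Step 1: Filter [3, 2, 10, 11, 4] for > 10: [11].
Step 2: enumerate re-indexes from 0: [(0, 11)].
Therefore res = [(0, 11)].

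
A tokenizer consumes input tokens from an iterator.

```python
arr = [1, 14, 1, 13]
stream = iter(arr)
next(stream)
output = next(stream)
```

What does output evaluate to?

Step 1: Create iterator over [1, 14, 1, 13].
Step 2: next() consumes 1.
Step 3: next() returns 14.
Therefore output = 14.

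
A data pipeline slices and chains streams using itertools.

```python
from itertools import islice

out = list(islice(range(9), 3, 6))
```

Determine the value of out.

Step 1: islice(range(9), 3, 6) takes elements at indices [3, 6).
Step 2: Elements: [3, 4, 5].
Therefore out = [3, 4, 5].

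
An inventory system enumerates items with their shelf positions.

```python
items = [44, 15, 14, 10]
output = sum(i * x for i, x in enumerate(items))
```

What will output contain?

Step 1: Compute i * x for each (i, x) in enumerate([44, 15, 14, 10]):
  i=0, x=44: 0*44 = 0
  i=1, x=15: 1*15 = 15
  i=2, x=14: 2*14 = 28
  i=3, x=10: 3*10 = 30
Step 2: sum = 0 + 15 + 28 + 30 = 73.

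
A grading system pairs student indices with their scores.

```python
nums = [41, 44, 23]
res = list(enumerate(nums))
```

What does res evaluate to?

Step 1: enumerate pairs each element with its index:
  (0, 41)
  (1, 44)
  (2, 23)
Therefore res = [(0, 41), (1, 44), (2, 23)].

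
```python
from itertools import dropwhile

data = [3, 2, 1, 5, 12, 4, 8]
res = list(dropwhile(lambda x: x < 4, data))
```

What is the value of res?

Step 1: dropwhile drops elements while < 4:
  3 < 4: dropped
  2 < 4: dropped
  1 < 4: dropped
  5: kept (dropping stopped)
Step 2: Remaining elements kept regardless of condition.
Therefore res = [5, 12, 4, 8].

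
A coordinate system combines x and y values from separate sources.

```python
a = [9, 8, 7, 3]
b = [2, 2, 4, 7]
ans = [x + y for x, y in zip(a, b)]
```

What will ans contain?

Step 1: Add corresponding elements:
  9 + 2 = 11
  8 + 2 = 10
  7 + 4 = 11
  3 + 7 = 10
Therefore ans = [11, 10, 11, 10].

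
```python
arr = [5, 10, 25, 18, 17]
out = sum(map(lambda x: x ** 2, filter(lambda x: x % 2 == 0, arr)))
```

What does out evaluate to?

Step 1: Filter even numbers from [5, 10, 25, 18, 17]: [10, 18]
Step 2: Square each: [100, 324]
Step 3: Sum = 424.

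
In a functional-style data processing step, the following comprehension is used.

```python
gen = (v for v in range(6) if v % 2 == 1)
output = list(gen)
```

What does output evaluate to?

Step 1: Filter range(6) keeping only odd values:
  v=0: even, excluded
  v=1: odd, included
  v=2: even, excluded
  v=3: odd, included
  v=4: even, excluded
  v=5: odd, included
Therefore output = [1, 3, 5].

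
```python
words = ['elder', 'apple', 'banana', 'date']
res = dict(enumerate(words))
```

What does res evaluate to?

Step 1: enumerate pairs indices with words:
  0 -> 'elder'
  1 -> 'apple'
  2 -> 'banana'
  3 -> 'date'
Therefore res = {0: 'elder', 1: 'apple', 2: 'banana', 3: 'date'}.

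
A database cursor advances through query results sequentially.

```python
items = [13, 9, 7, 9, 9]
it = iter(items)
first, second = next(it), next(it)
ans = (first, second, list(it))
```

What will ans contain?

Step 1: Create iterator over [13, 9, 7, 9, 9].
Step 2: first = 13, second = 9.
Step 3: Remaining elements: [7, 9, 9].
Therefore ans = (13, 9, [7, 9, 9]).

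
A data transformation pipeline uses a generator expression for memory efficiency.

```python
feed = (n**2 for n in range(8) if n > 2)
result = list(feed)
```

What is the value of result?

Step 1: For range(8), keep n > 2, then square:
  n=0: 0 <= 2, excluded
  n=1: 1 <= 2, excluded
  n=2: 2 <= 2, excluded
  n=3: 3 > 2, yield 3**2 = 9
  n=4: 4 > 2, yield 4**2 = 16
  n=5: 5 > 2, yield 5**2 = 25
  n=6: 6 > 2, yield 6**2 = 36
  n=7: 7 > 2, yield 7**2 = 49
Therefore result = [9, 16, 25, 36, 49].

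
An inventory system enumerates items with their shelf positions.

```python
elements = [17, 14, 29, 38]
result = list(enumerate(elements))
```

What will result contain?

Step 1: enumerate pairs each element with its index:
  (0, 17)
  (1, 14)
  (2, 29)
  (3, 38)
Therefore result = [(0, 17), (1, 14), (2, 29), (3, 38)].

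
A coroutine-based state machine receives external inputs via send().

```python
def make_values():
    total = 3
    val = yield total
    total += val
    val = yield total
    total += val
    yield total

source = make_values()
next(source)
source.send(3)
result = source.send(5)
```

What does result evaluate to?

Step 1: next() -> yield total=3.
Step 2: send(3) -> val=3, total = 3+3 = 6, yield 6.
Step 3: send(5) -> val=5, total = 6+5 = 11, yield 11.
Therefore result = 11.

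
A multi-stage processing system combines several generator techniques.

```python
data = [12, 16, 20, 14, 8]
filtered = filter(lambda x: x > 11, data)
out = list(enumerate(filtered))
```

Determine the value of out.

Step 1: Filter [12, 16, 20, 14, 8] for > 11: [12, 16, 20, 14].
Step 2: enumerate re-indexes from 0: [(0, 12), (1, 16), (2, 20), (3, 14)].
Therefore out = [(0, 12), (1, 16), (2, 20), (3, 14)].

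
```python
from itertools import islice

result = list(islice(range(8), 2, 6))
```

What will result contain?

Step 1: islice(range(8), 2, 6) takes elements at indices [2, 6).
Step 2: Elements: [2, 3, 4, 5].
Therefore result = [2, 3, 4, 5].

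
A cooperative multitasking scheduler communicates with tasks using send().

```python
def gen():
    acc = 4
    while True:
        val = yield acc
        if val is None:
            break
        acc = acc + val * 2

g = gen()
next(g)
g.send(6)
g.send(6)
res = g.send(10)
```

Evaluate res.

Step 1: next() -> yield acc=4.
Step 2: send(6) -> val=6, acc = 4 + 6*2 = 16, yield 16.
Step 3: send(6) -> val=6, acc = 16 + 6*2 = 28, yield 28.
Step 4: send(10) -> val=10, acc = 28 + 10*2 = 48, yield 48.
Therefore res = 48.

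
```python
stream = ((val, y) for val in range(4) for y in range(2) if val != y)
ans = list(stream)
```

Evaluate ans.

Step 1: Nested generator over range(4) x range(2) where val != y:
  (0, 0): excluded (val == y)
  (0, 1): included
  (1, 0): included
  (1, 1): excluded (val == y)
  (2, 0): included
  (2, 1): included
  (3, 0): included
  (3, 1): included
Therefore ans = [(0, 1), (1, 0), (2, 0), (2, 1), (3, 0), (3, 1)].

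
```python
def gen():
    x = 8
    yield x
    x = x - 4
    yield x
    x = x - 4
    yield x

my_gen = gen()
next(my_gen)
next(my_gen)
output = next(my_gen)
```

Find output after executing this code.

Step 1: Trace through generator execution:
  Yield 1: x starts at 8, yield 8
  Yield 2: x = 8 - 4 = 4, yield 4
  Yield 3: x = 4 - 4 = 0, yield 0
Step 2: First next() gets 8, second next() gets the second value, third next() yields 0.
Therefore output = 0.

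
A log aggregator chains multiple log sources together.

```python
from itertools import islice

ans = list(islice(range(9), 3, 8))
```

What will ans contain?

Step 1: islice(range(9), 3, 8) takes elements at indices [3, 8).
Step 2: Elements: [3, 4, 5, 6, 7].
Therefore ans = [3, 4, 5, 6, 7].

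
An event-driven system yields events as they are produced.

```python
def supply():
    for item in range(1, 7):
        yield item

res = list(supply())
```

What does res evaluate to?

Step 1: The generator yields each value from range(1, 7).
Step 2: list() consumes all yields: [1, 2, 3, 4, 5, 6].
Therefore res = [1, 2, 3, 4, 5, 6].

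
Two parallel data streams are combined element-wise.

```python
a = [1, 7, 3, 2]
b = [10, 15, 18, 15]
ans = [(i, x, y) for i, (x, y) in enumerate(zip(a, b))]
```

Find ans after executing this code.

Step 1: enumerate(zip(a, b)) gives index with paired elements:
  i=0: (1, 10)
  i=1: (7, 15)
  i=2: (3, 18)
  i=3: (2, 15)
Therefore ans = [(0, 1, 10), (1, 7, 15), (2, 3, 18), (3, 2, 15)].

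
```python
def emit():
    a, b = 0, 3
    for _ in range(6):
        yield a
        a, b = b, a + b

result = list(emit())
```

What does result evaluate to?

Step 1: Fibonacci-like sequence starting with a=0, b=3:
  Iteration 1: yield a=0, then a,b = 3,3
  Iteration 2: yield a=3, then a,b = 3,6
  Iteration 3: yield a=3, then a,b = 6,9
  Iteration 4: yield a=6, then a,b = 9,15
  Iteration 5: yield a=9, then a,b = 15,24
  Iteration 6: yield a=15, then a,b = 24,39
Therefore result = [0, 3, 3, 6, 9, 15].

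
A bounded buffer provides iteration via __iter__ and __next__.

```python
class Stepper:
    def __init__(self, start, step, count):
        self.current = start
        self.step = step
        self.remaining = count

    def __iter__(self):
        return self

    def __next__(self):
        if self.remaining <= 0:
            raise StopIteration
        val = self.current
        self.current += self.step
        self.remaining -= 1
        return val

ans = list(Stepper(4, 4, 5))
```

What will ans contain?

Step 1: Stepper starts at 4, increments by 4, for 5 steps:
  Yield 4, then current += 4
  Yield 8, then current += 4
  Yield 12, then current += 4
  Yield 16, then current += 4
  Yield 20, then current += 4
Therefore ans = [4, 8, 12, 16, 20].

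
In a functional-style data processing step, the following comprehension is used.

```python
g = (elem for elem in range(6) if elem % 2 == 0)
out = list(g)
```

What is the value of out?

Step 1: Filter range(6) keeping only even values:
  elem=0: even, included
  elem=1: odd, excluded
  elem=2: even, included
  elem=3: odd, excluded
  elem=4: even, included
  elem=5: odd, excluded
Therefore out = [0, 2, 4].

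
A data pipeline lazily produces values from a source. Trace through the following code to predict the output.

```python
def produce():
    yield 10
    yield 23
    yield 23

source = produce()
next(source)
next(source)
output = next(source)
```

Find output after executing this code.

Step 1: produce() creates a generator.
Step 2: next(source) yields 10 (consumed and discarded).
Step 3: next(source) yields 23 (consumed and discarded).
Step 4: next(source) yields 23, assigned to output.
Therefore output = 23.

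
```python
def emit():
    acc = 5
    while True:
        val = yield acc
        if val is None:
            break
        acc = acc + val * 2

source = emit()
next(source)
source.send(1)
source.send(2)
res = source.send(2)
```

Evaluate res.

Step 1: next() -> yield acc=5.
Step 2: send(1) -> val=1, acc = 5 + 1*2 = 7, yield 7.
Step 3: send(2) -> val=2, acc = 7 + 2*2 = 11, yield 11.
Step 4: send(2) -> val=2, acc = 11 + 2*2 = 15, yield 15.
Therefore res = 15.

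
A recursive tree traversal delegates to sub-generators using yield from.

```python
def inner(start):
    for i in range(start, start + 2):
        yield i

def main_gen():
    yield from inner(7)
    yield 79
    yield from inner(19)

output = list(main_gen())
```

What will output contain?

Step 1: main_gen() delegates to inner(7):
  yield 7
  yield 8
Step 2: yield 79
Step 3: Delegates to inner(19):
  yield 19
  yield 20
Therefore output = [7, 8, 79, 19, 20].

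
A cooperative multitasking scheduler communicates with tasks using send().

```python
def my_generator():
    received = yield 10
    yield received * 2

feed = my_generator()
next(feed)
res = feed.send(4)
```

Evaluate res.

Step 1: next(feed) advances to first yield, producing 10.
Step 2: send(4) resumes, received = 4.
Step 3: yield received * 2 = 4 * 2 = 8.
Therefore res = 8.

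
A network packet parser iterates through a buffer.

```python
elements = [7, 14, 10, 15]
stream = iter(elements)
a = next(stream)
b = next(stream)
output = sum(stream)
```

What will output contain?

Step 1: Create iterator over [7, 14, 10, 15].
Step 2: a = next() = 7, b = next() = 14.
Step 3: sum() of remaining [10, 15] = 25.
Therefore output = 25.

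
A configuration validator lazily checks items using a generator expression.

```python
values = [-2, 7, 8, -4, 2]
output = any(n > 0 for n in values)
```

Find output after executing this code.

Step 1: Check n > 0 for each element in [-2, 7, 8, -4, 2]:
  -2 > 0: False
  7 > 0: True
  8 > 0: True
  -4 > 0: False
  2 > 0: True
Step 2: any() returns True.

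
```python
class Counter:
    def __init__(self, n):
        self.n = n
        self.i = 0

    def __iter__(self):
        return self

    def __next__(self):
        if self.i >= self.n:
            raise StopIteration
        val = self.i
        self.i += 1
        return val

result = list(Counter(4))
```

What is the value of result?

Step 1: Counter(4) creates an iterator counting 0 to 3.
Step 2: list() consumes all values: [0, 1, 2, 3].
Therefore result = [0, 1, 2, 3].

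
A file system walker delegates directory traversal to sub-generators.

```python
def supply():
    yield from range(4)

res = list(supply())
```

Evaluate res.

Step 1: yield from delegates to the iterable, yielding each element.
Step 2: Collected values: [0, 1, 2, 3].
Therefore res = [0, 1, 2, 3].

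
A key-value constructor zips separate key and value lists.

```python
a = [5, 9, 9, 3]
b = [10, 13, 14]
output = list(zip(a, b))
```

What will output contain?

Step 1: zip stops at shortest (len(a)=4, len(b)=3):
  Index 0: (5, 10)
  Index 1: (9, 13)
  Index 2: (9, 14)
Step 2: Last element of a (3) has no pair, dropped.
Therefore output = [(5, 10), (9, 13), (9, 14)].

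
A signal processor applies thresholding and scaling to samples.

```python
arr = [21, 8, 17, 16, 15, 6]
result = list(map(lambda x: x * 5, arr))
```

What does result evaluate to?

Step 1: Apply lambda x: x * 5 to each element:
  21 -> 105
  8 -> 40
  17 -> 85
  16 -> 80
  15 -> 75
  6 -> 30
Therefore result = [105, 40, 85, 80, 75, 30].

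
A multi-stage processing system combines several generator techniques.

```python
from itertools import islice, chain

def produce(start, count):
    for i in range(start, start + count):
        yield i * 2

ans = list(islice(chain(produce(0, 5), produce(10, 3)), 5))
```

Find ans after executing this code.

Step 1: produce(0, 5) yields [0, 2, 4, 6, 8].
Step 2: produce(10, 3) yields [20, 22, 24].
Step 3: chain concatenates: [0, 2, 4, 6, 8, 20, 22, 24].
Step 4: islice takes first 5: [0, 2, 4, 6, 8].
Therefore ans = [0, 2, 4, 6, 8].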